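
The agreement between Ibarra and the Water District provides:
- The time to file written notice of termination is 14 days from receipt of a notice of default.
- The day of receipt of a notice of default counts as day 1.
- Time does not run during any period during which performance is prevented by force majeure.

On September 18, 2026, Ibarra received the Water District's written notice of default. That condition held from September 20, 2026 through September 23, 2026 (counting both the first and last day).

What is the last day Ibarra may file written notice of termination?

October 5, 2026

Counting September 18, 2026 as day 1, day 14 is October 1, 2026.
From September 20, 2026 through September 23, 2026 inclusive is 4 days; tolling adds 4 days: October 1, 2026 + 4 days = October 5, 2026.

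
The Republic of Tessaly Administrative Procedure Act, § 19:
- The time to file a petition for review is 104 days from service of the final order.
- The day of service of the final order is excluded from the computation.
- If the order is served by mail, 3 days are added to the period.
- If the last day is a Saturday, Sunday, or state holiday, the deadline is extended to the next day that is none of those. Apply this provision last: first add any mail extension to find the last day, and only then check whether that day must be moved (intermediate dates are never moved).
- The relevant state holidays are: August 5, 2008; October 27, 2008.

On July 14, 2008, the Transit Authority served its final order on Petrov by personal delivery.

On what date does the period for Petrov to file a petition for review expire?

104 days after July 14, 2008 is October 26, 2008.
Service was not by mail, so no mail extension applies.
October 26, 2008 is Sunday; October 27, 2008 is a listed holiday. The next qualifying day is October 28, 2008.

October 28, 2008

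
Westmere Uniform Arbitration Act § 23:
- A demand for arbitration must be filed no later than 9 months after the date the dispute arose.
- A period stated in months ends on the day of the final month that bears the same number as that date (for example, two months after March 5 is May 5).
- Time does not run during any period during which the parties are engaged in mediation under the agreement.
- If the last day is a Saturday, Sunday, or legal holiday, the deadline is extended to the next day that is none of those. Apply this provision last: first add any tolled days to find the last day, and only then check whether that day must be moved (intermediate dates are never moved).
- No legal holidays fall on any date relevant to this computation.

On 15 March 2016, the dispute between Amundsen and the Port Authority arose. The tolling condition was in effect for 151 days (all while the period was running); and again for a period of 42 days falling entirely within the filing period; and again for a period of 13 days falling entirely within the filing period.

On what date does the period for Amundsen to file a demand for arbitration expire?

9 months after 15 March 2016 is December 15, 2016.
Tolling adds 151 days: December 15, 2016 + 151 days = May 15, 2017.
Tolling adds 42 days: May 15, 2017 + 42 days = June 26, 2017.
Tolling adds 13 days: June 26, 2017 + 13 days = July 9, 2017.
July 9, 2017 is Sunday. The next qualifying day is July 10, 2017.

July 10, 2017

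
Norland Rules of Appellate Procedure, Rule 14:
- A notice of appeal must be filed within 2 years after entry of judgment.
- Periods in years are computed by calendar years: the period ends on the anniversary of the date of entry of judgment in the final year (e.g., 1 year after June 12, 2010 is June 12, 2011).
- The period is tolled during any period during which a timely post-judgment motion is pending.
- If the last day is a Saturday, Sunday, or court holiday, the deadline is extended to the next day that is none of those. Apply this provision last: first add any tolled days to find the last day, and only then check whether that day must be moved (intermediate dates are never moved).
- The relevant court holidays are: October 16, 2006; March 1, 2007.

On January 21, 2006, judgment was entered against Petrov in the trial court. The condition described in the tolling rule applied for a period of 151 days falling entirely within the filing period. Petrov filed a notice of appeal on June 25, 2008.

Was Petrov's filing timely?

2 years after January 21, 2006 is January 21, 2008.
Tolling adds 151 days: January 21, 2008 + 151 days = June 20, 2008.
June 20, 2008 is a Friday and not a court holiday, so no extension applies.
The deadline is June 20, 2008; the filing on June 25, 2008 is after that date.

No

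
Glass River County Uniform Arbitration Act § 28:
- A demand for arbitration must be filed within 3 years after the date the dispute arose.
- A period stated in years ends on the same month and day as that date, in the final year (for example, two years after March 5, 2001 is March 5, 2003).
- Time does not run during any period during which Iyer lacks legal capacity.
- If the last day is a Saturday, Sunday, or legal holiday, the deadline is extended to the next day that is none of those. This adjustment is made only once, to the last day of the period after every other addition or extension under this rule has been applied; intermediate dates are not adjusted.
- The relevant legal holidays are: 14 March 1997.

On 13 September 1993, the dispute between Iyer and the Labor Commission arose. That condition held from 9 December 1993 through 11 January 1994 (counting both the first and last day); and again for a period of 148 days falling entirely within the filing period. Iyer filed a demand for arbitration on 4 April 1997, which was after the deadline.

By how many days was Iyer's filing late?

18 days

3 years after 13 September 1993 is September 13, 1996.
From December 9, 1993 through January 11, 1994 inclusive is 34 days; tolling adds 34 days: September 13, 1996 + 34 days = October 17, 1996.
Tolling adds 148 days: October 17, 1996 + 148 days = March 14, 1997.
March 14, 1997 is a listed holiday; March 15, 1997 is Saturday; March 16, 1997 is Sunday. The next qualifying day is March 17, 1997.
The deadline is March 17, 1997; from March 17, 1997 to April 4, 1997 is 18 days.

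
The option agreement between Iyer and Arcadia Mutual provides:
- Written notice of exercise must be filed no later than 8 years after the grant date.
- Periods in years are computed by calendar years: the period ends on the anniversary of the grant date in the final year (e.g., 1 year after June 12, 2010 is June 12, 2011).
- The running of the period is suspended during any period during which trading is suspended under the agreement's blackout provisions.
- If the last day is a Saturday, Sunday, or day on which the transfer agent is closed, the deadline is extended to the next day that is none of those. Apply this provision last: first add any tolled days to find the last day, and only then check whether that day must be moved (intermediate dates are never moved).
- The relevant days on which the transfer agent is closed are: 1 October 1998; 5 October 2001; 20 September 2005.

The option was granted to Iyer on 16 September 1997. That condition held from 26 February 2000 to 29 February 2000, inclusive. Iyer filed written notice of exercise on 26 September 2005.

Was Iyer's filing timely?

8 years after 16 September 1997 is September 16, 2005.
From February 26, 2000 through February 29, 2000 inclusive is 4 days; tolling adds 4 days: September 16, 2005 + 4 days = September 20, 2005.
September 20, 2005 is a listed holiday. The next qualifying day is September 21, 2005.
The deadline is September 21, 2005; the filing on September 26, 2005 is after that date.

No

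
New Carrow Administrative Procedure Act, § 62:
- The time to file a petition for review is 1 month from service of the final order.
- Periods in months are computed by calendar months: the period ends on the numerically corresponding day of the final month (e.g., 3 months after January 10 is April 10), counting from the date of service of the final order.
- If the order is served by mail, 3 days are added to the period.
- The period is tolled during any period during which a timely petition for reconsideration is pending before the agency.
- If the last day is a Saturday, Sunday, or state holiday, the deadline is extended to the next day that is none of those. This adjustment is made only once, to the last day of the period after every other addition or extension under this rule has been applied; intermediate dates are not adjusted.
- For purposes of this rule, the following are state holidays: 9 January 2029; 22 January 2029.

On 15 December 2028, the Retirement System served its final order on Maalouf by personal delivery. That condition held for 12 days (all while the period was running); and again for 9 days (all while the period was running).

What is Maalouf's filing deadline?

1 month after 15 December 2028 is January 15, 2029.
Service was not by mail, so no mail extension applies.
Tolling adds 12 days: January 15, 2029 + 12 days = January 27, 2029.
Tolling adds 9 days: January 27, 2029 + 9 days = February 5, 2029.
February 5, 2029 is a Monday and not a state holiday, so no extension applies.

February 5, 2029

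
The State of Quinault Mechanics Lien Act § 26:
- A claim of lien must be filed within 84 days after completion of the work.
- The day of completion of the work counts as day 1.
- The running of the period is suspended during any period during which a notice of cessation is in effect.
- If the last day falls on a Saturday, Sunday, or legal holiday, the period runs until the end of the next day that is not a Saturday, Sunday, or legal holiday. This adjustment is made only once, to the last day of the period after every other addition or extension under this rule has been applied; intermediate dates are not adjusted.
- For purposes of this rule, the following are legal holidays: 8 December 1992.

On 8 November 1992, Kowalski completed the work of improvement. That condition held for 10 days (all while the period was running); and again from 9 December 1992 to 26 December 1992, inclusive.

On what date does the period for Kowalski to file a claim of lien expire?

March 1, 1993

Counting 8 November 1992 as day 1, day 84 is January 30, 1993.
Tolling adds 10 days: January 30, 1993 + 10 days = February 9, 1993.
From December 9, 1992 through December 26, 1992 inclusive is 18 days; tolling adds 18 days: February 9, 1993 + 18 days = February 27, 1993.
February 27, 1993 is Saturday; February 28, 1993 is Sunday. The next qualifying day is March 1, 1993.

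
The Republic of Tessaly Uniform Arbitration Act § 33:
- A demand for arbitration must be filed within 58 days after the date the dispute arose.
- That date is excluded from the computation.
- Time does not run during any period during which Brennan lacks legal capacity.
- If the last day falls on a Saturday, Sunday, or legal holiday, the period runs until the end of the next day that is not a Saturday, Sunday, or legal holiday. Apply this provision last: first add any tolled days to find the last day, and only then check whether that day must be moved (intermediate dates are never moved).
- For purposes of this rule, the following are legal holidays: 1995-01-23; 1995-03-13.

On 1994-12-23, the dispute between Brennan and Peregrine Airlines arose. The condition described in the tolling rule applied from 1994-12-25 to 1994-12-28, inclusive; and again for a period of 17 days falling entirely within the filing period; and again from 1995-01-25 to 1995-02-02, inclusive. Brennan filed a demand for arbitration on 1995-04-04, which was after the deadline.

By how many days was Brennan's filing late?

58 days after 1994-12-23 is February 19, 1995.
From December 25, 1994 through December 28, 1994 inclusive is 4 days; tolling adds 4 days: February 19, 1995 + 4 days = February 23, 1995.
Tolling adds 17 days: February 23, 1995 + 17 days = March 12, 1995.
From January 25, 1995 through February 2, 1995 inclusive is 9 days; tolling adds 9 days: March 12, 1995 + 9 days = March 21, 1995.
March 21, 1995 is a Tuesday and not a legal holiday, so no extension applies.
The deadline is March 21, 1995; from March 21, 1995 to April 4, 1995 is 14 days.

14 days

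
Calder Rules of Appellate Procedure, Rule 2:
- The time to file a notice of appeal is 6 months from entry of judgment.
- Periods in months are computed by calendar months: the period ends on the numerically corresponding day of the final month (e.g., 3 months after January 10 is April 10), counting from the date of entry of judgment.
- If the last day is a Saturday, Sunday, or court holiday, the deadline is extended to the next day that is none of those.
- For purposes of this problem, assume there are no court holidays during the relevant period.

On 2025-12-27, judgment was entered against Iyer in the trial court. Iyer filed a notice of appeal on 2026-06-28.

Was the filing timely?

Yes

6 months after 2025-12-27 is June 27, 2026.
June 27, 2026 is Saturday; June 28, 2026 is Sunday. The next qualifying day is June 29, 2026.
The deadline is June 29, 2026; the filing on June 28, 2026 is on or before that date.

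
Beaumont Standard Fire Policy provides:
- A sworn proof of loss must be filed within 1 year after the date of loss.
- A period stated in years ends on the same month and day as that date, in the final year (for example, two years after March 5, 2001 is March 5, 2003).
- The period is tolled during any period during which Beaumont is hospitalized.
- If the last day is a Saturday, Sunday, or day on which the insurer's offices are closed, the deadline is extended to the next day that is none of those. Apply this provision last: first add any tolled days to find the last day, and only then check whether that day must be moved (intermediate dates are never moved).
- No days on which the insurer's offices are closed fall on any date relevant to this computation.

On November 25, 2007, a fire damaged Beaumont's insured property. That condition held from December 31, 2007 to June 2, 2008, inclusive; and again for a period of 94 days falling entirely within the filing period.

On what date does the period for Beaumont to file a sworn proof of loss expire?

1 year after November 25, 2007 is November 25, 2008.
From December 31, 2007 through June 2, 2008 inclusive is 155 days; tolling adds 155 days: November 25, 2008 + 155 days = April 29, 2009.
Tolling adds 94 days: April 29, 2009 + 94 days = August 1, 2009.
August 1, 2009 is Saturday; August 2, 2009 is Sunday. The next qualifying day is August 3, 2009.

August 3, 2009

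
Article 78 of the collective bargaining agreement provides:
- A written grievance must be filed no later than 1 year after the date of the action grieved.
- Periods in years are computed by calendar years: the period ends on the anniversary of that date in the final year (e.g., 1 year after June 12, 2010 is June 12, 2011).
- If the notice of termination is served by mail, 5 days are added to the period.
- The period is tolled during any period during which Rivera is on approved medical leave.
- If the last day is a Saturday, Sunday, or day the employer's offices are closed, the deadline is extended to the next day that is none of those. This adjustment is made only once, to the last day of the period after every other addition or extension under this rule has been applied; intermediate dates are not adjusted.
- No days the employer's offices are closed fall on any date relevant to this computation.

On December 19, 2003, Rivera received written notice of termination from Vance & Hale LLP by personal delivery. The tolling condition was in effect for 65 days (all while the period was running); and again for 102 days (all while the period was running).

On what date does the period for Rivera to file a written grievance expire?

1 year after December 19, 2003 is December 19, 2004.
Service was not by mail, so no mail extension applies.
Tolling adds 65 days: December 19, 2004 + 65 days = February 22, 2005.
Tolling adds 102 days: February 22, 2005 + 102 days = June 4, 2005.
June 4, 2005 is Saturday; June 5, 2005 is Sunday. The next qualifying day is June 6, 2005.

June 6, 2005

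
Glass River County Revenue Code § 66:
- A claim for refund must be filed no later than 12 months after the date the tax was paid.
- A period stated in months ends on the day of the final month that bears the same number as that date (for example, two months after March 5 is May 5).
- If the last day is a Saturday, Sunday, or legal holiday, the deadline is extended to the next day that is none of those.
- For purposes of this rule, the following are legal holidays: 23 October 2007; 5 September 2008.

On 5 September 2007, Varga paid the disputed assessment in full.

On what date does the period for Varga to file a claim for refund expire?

September 8, 2008

12 months after 5 September 2007 is September 5, 2008.
September 5, 2008 is a listed holiday; September 6, 2008 is Saturday; September 7, 2008 is Sunday. The next qualifying day is September 8, 2008.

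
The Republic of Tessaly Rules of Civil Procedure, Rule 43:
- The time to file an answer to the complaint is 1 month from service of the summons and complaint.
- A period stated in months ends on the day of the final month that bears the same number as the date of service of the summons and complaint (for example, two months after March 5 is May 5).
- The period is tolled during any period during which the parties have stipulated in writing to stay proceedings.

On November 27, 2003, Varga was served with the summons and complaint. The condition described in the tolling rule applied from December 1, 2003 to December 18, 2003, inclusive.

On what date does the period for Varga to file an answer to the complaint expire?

January 14, 2004

1 month after November 27, 2003 is December 27, 2003.
From December 1, 2003 through December 18, 2003 inclusive is 18 days; tolling adds 18 days: December 27, 2003 + 18 days = January 14, 2004.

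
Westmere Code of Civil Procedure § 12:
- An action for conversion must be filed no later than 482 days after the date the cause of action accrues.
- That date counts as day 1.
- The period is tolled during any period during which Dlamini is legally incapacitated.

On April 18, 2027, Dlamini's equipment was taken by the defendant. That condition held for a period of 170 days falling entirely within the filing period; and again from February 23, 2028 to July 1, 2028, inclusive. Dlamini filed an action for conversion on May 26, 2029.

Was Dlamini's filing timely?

Counting April 18, 2027 as day 1, day 482 is August 11, 2028.
Tolling adds 170 days: August 11, 2028 + 170 days = January 28, 2029.
From February 23, 2028 through July 1, 2028 inclusive is 130 days; tolling adds 130 days: January 28, 2029 + 130 days = June 7, 2029.
The deadline is June 7, 2029; the filing on May 26, 2029 is on or before that date.

Yes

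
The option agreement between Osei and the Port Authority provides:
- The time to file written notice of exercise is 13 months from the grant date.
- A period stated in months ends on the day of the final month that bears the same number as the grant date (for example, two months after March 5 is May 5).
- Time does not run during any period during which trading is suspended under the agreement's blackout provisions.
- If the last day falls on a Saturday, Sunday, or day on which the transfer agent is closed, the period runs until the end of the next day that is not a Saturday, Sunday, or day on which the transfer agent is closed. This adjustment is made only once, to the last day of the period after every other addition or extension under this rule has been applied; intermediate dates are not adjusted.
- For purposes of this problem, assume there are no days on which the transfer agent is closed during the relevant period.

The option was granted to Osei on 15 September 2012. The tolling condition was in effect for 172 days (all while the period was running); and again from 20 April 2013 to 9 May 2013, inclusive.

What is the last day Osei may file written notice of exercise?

April 25, 2014

13 months after 15 September 2012 is October 15, 2013.
Tolling adds 172 days: October 15, 2013 + 172 days = April 5, 2014.
From April 20, 2013 through May 9, 2013 inclusive is 20 days; tolling adds 20 days: April 5, 2014 + 20 days = April 25, 2014.
April 25, 2014 is a Friday and not a day on which the transfer agent is closed, so no extension applies.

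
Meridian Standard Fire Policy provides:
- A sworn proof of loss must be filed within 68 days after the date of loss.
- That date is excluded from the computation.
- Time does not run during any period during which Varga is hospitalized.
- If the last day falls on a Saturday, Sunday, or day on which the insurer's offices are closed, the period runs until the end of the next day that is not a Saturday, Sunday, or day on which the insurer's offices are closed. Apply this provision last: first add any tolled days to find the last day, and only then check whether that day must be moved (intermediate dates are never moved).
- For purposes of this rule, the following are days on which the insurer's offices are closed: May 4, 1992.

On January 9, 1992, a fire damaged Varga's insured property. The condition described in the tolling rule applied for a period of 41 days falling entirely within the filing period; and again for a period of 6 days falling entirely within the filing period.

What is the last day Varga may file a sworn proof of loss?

May 5, 1992

68 days after January 9, 1992 is March 17, 1992.
Tolling adds 41 days: March 17, 1992 + 41 days = April 27, 1992.
Tolling adds 6 days: April 27, 1992 + 6 days = May 3, 1992.
May 3, 1992 is Sunday; May 4, 1992 is a listed holiday. The next qualifying day is May 5, 1992.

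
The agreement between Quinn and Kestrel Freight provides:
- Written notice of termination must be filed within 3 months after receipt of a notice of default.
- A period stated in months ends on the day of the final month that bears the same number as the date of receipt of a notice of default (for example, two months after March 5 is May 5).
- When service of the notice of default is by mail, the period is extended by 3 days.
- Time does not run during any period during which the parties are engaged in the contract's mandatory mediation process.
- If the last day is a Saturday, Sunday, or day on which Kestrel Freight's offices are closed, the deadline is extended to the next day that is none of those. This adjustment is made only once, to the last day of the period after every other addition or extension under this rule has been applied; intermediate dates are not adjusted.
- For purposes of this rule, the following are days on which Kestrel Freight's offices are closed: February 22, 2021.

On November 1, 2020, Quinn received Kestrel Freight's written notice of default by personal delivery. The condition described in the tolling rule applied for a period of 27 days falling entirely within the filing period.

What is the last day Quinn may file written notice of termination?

3 months after November 1, 2020 is February 1, 2021.
Service was not by mail, so no mail extension applies.
Tolling adds 27 days: February 1, 2021 + 27 days = February 28, 2021.
February 28, 2021 is Sunday. The next qualifying day is March 1, 2021.

March 1, 2021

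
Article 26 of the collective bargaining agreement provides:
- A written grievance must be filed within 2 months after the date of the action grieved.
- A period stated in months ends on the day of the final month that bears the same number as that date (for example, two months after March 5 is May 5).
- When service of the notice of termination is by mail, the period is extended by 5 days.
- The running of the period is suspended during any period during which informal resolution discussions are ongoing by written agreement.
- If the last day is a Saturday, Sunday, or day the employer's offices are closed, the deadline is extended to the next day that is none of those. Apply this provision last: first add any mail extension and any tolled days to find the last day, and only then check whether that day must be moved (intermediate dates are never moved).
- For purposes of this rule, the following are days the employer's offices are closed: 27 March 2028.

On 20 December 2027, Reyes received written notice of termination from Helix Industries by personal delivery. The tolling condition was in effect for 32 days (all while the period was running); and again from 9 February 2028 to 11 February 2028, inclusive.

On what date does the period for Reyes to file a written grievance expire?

2 months after 20 December 2027 is February 20, 2028.
Service was not by mail, so no mail extension applies.
Tolling adds 32 days: February 20, 2028 + 32 days = March 23, 2028.
From February 9, 2028 through February 11, 2028 inclusive is 3 days; tolling adds 3 days: March 23, 2028 + 3 days = March 26, 2028.
March 26, 2028 is Sunday; March 27, 2028 is a listed holiday. The next qualifying day is March 28, 2028.

March 28, 2028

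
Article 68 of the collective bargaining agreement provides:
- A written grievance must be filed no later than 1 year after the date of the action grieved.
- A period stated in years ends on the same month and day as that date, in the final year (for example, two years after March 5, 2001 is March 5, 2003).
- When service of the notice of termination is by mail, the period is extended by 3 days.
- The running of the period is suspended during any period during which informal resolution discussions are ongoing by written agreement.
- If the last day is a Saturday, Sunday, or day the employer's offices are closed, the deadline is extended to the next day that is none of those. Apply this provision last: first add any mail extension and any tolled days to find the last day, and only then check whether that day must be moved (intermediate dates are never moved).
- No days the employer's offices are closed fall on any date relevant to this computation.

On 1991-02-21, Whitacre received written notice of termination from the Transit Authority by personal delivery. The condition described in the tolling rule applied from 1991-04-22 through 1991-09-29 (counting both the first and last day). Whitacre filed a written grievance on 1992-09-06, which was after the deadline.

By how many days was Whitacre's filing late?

37 days

1 year after 1991-02-21 is February 21, 1992.
Service was not by mail, so no mail extension applies.
From April 22, 1991 through September 29, 1991 inclusive is 161 days; tolling adds 161 days: February 21, 1992 + 161 days = July 31, 1992.
July 31, 1992 is a Friday and not a day the employer's offices are closed, so no extension applies.
The deadline is July 31, 1992; from July 31, 1992 to September 6, 1992 is 37 days.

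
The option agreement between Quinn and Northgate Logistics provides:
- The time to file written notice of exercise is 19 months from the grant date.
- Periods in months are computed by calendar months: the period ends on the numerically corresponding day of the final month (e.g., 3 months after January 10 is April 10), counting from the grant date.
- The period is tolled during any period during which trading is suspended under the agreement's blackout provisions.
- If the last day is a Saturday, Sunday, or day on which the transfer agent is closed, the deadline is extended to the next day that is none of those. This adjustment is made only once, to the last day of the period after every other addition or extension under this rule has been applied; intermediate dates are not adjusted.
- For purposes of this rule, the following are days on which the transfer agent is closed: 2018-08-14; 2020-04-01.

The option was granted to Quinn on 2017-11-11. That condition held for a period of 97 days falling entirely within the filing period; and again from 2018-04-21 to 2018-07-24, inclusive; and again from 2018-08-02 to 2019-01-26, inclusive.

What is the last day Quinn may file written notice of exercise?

June 15, 2020

19 months after 2017-11-11 is June 11, 2019.
Tolling adds 97 days: June 11, 2019 + 97 days = September 16, 2019.
From April 21, 2018 through July 24, 2018 inclusive is 95 days; tolling adds 95 days: September 16, 2019 + 95 days = December 20, 2019.
From August 2, 2018 through January 26, 2019 inclusive is 178 days; tolling adds 178 days: December 20, 2019 + 178 days = June 15, 2020.
June 15, 2020 is a Monday and not a day on which the transfer agent is closed, so no extension applies.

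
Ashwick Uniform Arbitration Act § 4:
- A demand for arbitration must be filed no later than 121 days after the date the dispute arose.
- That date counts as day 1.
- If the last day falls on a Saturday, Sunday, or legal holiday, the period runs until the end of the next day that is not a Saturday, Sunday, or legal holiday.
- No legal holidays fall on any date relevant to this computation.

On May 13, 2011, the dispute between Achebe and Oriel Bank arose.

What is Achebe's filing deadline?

September 12, 2011

Counting May 13, 2011 as day 1, day 121 is September 10, 2011.
September 10, 2011 is Saturday; September 11, 2011 is Sunday. The next qualifying day is September 12, 2011.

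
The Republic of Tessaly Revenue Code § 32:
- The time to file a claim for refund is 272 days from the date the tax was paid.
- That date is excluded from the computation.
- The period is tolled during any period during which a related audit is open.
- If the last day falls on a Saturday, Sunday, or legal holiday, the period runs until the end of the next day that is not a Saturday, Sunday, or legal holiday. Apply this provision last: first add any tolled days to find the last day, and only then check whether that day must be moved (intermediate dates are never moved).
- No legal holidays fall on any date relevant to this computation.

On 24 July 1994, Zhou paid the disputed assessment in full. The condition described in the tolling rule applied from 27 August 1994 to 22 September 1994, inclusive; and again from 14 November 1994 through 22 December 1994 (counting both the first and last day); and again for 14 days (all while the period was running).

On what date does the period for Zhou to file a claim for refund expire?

July 11, 1995

272 days after 24 July 1994 is April 22, 1995.
From August 27, 1994 through September 22, 1994 inclusive is 27 days; tolling adds 27 days: April 22, 1995 + 27 days = May 19, 1995.
From November 14, 1994 through December 22, 1994 inclusive is 39 days; tolling adds 39 days: May 19, 1995 + 39 days = June 27, 1995.
Tolling adds 14 days: June 27, 1995 + 14 days = July 11, 1995.
July 11, 1995 is a Tuesday and not a legal holiday, so no extension applies.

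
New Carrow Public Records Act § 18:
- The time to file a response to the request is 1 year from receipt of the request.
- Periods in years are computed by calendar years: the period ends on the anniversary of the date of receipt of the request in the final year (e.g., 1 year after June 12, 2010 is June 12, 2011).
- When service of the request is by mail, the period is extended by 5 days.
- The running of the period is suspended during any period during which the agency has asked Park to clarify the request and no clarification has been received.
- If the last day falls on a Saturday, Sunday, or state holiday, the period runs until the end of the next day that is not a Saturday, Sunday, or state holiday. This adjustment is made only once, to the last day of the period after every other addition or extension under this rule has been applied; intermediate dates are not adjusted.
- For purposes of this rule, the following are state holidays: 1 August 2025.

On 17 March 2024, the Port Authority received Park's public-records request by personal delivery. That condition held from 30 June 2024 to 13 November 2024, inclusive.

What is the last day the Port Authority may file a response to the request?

August 4, 2025

1 year after 17 March 2024 is March 17, 2025.
Service was not by mail, so no mail extension applies.
From June 30, 2024 through November 13, 2024 inclusive is 137 days; tolling adds 137 days: March 17, 2025 + 137 days = August 1, 2025.
August 1, 2025 is a listed holiday; August 2, 2025 is Saturday; August 3, 2025 is Sunday. The next qualifying day is August 4, 2025.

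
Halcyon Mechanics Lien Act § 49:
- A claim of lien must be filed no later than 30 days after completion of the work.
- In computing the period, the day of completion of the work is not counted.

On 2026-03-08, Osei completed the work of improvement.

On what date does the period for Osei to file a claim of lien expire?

April 7, 2026

30 days after 2026-03-08 is April 7, 2026.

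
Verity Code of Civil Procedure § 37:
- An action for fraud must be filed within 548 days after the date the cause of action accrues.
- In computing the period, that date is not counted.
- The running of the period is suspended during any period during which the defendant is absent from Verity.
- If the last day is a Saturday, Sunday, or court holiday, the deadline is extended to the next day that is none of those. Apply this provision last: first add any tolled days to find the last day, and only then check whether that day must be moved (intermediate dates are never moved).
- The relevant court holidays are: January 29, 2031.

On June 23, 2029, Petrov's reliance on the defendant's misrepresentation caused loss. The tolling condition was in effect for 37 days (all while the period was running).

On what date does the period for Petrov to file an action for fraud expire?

548 days after June 23, 2029 is December 23, 2030.
Tolling adds 37 days: December 23, 2030 + 37 days = January 29, 2031.
January 29, 2031 is a listed holiday. The next qualifying day is January 30, 2031.

January 30, 2031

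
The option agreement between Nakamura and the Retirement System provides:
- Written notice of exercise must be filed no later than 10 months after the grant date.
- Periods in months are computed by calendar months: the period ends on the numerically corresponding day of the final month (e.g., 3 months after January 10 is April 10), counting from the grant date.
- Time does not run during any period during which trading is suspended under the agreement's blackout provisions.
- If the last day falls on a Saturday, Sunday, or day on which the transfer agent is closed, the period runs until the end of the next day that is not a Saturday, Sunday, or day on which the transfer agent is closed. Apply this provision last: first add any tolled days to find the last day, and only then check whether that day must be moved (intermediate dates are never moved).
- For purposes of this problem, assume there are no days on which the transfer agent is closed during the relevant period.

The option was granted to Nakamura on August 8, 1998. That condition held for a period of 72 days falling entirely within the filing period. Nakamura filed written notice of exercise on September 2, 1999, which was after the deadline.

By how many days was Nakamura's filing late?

14 days

10 months after August 8, 1998 is June 8, 1999.
Tolling adds 72 days: June 8, 1999 + 72 days = August 19, 1999.
August 19, 1999 is a Thursday and not a day on which the transfer agent is closed, so no extension applies.
The deadline is August 19, 1999; from August 19, 1999 to September 2, 1999 is 14 days.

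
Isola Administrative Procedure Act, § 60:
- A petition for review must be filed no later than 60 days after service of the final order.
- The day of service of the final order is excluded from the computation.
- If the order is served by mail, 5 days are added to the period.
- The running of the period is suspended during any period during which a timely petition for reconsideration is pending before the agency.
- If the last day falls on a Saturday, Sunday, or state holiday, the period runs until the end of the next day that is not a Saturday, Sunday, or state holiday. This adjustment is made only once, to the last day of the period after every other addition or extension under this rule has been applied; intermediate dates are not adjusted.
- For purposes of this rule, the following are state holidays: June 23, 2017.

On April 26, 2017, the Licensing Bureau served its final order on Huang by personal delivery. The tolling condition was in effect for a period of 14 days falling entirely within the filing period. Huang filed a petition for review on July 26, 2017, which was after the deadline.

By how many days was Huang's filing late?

60 days after April 26, 2017 is June 25, 2017.
Service was not by mail, so no mail extension applies.
Tolling adds 14 days: June 25, 2017 + 14 days = July 9, 2017.
July 9, 2017 is Sunday. The next qualifying day is July 10, 2017.
The deadline is July 10, 2017; from July 10, 2017 to July 26, 2017 is 16 days.

16 days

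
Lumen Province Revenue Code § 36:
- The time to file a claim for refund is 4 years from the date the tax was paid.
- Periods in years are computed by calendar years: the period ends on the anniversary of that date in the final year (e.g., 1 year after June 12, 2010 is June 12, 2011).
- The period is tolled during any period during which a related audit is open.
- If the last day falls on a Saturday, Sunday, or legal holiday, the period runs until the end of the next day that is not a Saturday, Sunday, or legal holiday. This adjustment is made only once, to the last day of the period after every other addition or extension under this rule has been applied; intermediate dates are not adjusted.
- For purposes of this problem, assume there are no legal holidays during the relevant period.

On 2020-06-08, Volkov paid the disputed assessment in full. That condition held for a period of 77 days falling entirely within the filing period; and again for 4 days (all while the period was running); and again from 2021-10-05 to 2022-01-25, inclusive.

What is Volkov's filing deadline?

4 years after 2020-06-08 is June 8, 2024.
Tolling adds 77 days: June 8, 2024 + 77 days = August 24, 2024.
Tolling adds 4 days: August 24, 2024 + 4 days = August 28, 2024.
From October 5, 2021 through January 25, 2022 inclusive is 113 days; tolling adds 113 days: August 28, 2024 + 113 days = December 19, 2024.
December 19, 2024 is a Thursday and not a legal holiday, so no extension applies.

December 19, 2024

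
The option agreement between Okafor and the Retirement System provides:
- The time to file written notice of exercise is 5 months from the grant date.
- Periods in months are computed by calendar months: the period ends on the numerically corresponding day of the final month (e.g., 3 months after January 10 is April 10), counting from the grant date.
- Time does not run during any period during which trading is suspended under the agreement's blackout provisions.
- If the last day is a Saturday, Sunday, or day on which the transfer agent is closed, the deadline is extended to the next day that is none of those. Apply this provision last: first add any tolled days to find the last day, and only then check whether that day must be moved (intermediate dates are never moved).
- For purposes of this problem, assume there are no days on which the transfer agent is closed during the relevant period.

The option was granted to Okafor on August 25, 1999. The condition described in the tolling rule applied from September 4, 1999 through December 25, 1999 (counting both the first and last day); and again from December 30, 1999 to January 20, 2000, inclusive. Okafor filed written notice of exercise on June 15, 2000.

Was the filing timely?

5 months after August 25, 1999 is January 25, 2000.
From September 4, 1999 through December 25, 1999 inclusive is 113 days; tolling adds 113 days: January 25, 2000 + 113 days = May 17, 2000.
From December 30, 1999 through January 20, 2000 inclusive is 22 days; tolling adds 22 days: May 17, 2000 + 22 days = June 8, 2000.
June 8, 2000 is a Thursday and not a day on which the transfer agent is closed, so no extension applies.
The deadline is June 8, 2000; the filing on June 15, 2000 is after that date.

No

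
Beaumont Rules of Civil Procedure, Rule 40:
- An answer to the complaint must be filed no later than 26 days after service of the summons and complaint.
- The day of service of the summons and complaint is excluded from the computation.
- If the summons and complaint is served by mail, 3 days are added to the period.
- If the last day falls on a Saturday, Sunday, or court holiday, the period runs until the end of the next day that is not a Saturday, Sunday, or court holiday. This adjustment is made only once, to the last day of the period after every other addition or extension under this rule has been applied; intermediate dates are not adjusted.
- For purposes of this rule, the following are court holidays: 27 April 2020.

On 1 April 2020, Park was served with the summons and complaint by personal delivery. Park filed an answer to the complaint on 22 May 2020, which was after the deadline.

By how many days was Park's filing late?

24 days

26 days after 1 April 2020 is April 27, 2020.
Service was not by mail, so no mail extension applies.
April 27, 2020 is a listed holiday. The next qualifying day is April 28, 2020.
The deadline is April 28, 2020; from April 28, 2020 to May 22, 2020 is 24 days.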